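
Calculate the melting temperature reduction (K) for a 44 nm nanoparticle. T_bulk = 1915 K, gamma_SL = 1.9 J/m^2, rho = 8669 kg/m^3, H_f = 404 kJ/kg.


Radius R = 44/2 = 22 nm = 2.2e-08 m
Convert H_f = 404 kJ/kg = 404000 J/kg
dT = 2 * gamma_SL * T_bulk / (rho * H_f * R)
dT = 2 * 1.9 * 1915 / (8669 * 404000 * 2.2e-08)
dT = 94.4 K

94.4


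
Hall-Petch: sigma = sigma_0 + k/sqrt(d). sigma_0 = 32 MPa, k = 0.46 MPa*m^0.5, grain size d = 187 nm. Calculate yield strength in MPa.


d = 187 nm = 1.87e-07 m
sqrt(d) = 0.000432435
Hall-Petch contribution = k / sqrt(d) = 0.46 / 0.000432435 = 1063.7 MPa
sigma = sigma_0 + k/sqrt(d) = 32 + 1063.7 = 1095.7 MPa

1095.7


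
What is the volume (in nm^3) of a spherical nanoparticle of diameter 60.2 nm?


Radius r = 60.2/2 = 30.1 nm
Volume V = (4/3) * pi * r^3
V = (4/3) * pi * (30.1)^3
V = 114232.08 nm^3

114232.08


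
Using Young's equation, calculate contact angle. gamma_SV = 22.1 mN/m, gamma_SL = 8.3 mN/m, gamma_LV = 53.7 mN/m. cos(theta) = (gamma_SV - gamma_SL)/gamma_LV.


cos(theta) = (gamma_SV - gamma_SL) / gamma_LV
cos(theta) = (22.1 - 8.3) / 53.7
cos(theta) = 0.256983
theta = arccos(0.256983) = 75.11 degrees

75.11


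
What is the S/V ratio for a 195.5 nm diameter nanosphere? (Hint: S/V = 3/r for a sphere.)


Radius r = 195.5/2 = 97.75 nm
S/V = 3 / r = 3 / 97.75
S/V = 0.0307 nm^-1

0.0307


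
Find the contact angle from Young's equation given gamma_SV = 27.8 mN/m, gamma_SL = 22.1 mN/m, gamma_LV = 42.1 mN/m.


cos(theta) = (gamma_SV - gamma_SL) / gamma_LV
cos(theta) = (27.8 - 22.1) / 42.1
cos(theta) = 0.135392
theta = arccos(0.135392) = 82.22 degrees

82.22


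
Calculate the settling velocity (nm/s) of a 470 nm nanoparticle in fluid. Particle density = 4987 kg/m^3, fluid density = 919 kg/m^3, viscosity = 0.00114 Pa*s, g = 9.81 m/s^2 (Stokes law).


Radius R = 470/2 nm = 2.35e-07 m
Density difference = 4987 - 919 = 4068 kg/m^3
v = 2 * R^2 * (rho_p - rho_f) * g / (9 * eta)
v = 2 * (2.35e-07)^2 * 4068 * 9.81 / (9 * 0.00114)
v = 4.29604e-07 m/s = 429.604 nm/s

429.604


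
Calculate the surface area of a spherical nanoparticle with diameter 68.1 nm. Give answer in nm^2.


Radius r = 68.1/2 = 34.05 nm
Surface area SA = 4 * pi * r^2
SA = 4 * pi * (34.05)^2
SA = 14569.48 nm^2

14569.48


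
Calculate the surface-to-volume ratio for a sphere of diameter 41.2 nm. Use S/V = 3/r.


Radius r = 41.2/2 = 20.6 nm
S/V = 3 / r = 3 / 20.6
S/V = 0.1456 nm^-1

0.1456


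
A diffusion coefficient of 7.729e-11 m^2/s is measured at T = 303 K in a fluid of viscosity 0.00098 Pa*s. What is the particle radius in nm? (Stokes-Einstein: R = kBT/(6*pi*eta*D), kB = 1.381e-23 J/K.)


Stokes-Einstein: R = kB*T / (6*pi*eta*D)
R = 1.381e-23 * 303 / (6 * pi * 0.00098 * 7.729e-11)
R = 2.9308e-09 m = 2.93 nm

2.93


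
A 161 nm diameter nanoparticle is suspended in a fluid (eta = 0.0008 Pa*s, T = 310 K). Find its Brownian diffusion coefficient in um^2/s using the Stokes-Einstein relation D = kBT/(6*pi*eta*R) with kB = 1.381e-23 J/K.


Radius R = 161/2 = 80.5 nm = 8.05e-08 m
D = kB*T / (6*pi*eta*R)
D = 1.381e-23 * 310 / (6 * pi * 0.0008 * 8.05e-08)
D = 3.5267e-12 m^2/s = 3.527 um^2/s

3.527


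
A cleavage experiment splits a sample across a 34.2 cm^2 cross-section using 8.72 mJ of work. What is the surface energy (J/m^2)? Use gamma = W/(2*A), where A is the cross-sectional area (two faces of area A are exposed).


Convert: A = 34.2 cm^2 = 0.00342 m^2, W = 8.72 mJ = 0.00872 J
Cleaving exposes two faces of area A, so total new surface = 2*A and gamma = W / (2*A)
gamma = 0.00872 / (2 * 0.00342)
gamma = 1.275 J/m^2

1.275


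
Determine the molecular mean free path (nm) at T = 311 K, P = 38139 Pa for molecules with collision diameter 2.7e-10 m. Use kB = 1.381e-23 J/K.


Mean free path: lambda = kB*T / (sqrt(2) * pi * d^2 * P)
lambda = 1.381e-23 * 311 / (sqrt(2) * pi * (2.7e-10)^2 * 38139)
lambda = 3.4769e-07 m
lambda = 347.69 nm

347.69


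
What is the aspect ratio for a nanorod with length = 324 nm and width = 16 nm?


Aspect ratio AR = length / diameter
AR = 324 / 16
AR = 20.25

20.25


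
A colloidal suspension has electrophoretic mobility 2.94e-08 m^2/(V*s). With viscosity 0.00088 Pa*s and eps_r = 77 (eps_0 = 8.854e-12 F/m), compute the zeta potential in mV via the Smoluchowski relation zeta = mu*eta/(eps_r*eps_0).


Smoluchowski equation: zeta = mu * eta / (eps_r * eps_0)
zeta = 2.94e-08 * 0.00088 / (77 * 8.854e-12)
zeta = 0.037949 V = 37.95 mV

37.95


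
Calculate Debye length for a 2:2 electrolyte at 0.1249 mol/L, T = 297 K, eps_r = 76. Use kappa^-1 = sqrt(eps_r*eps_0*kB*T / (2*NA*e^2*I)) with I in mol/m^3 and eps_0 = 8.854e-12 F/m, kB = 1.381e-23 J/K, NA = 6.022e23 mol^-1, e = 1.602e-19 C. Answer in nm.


Ionic strength I = 0.1249 * 2^2 * 1000 = 499.6 mol/m^3
kappa^-1 = sqrt(76 * 8.854e-12 * 1.381e-23 * 297 / (2 * 6.022e23 * (1.602e-19)^2 * 499.6))
kappa^-1 = 0.423 nm

0.423


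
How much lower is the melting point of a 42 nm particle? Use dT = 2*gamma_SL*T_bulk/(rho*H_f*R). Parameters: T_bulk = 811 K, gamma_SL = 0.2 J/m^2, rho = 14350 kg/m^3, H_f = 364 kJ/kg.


Radius R = 42/2 = 21 nm = 2.1e-08 m
Convert H_f = 364 kJ/kg = 364000 J/kg
dT = 2 * gamma_SL * T_bulk / (rho * H_f * R)
dT = 2 * 0.2 * 811 / (14350 * 364000 * 2.1e-08)
dT = 3.0 K

3.0


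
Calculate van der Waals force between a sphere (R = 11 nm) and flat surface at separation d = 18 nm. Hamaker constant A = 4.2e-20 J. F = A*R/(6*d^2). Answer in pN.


Convert to SI: R = 11 nm = 1.1e-08 m, d = 18 nm = 1.8e-08 m
F = A * R / (6 * d^2)
F = 4.2e-20 * 1.1e-08 / (6 * (1.8e-08)^2)
F = 2.37654e-13 N = 0.238 pN

0.238


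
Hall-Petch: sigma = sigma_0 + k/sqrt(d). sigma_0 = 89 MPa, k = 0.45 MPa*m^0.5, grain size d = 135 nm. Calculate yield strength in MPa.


d = 135 nm = 1.35e-07 m
sqrt(d) = 0.0003674235
Hall-Petch contribution = k / sqrt(d) = 0.45 / 0.0003674235 = 1224.7 MPa
sigma = sigma_0 + k/sqrt(d) = 89 + 1224.7 = 1313.7 MPa

1313.7


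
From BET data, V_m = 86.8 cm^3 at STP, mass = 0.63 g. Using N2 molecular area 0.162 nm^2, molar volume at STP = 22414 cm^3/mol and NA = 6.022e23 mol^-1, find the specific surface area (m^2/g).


Number of moles in monolayer = V_m / 22414 = 86.8 / 22414 = 0.00387258
Number of molecules = moles * NA = 0.00387258 * 6.022e23
SA = molecules * sigma / mass
SA = (86.8 / 22414) * 6.022e23 * 0.162e-18 / 0.63
SA = 599.7 m^2/g

599.7


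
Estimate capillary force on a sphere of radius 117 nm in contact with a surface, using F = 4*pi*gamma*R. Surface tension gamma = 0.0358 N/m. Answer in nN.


Convert radius: R = 117 nm = 1.17e-07 m
F = 4 * pi * gamma * R
F = 4 * pi * 0.0358 * 1.17e-07
F = 5.26355e-08 N = 52.6355 nN

52.6355


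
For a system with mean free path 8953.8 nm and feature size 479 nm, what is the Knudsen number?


Knudsen number Kn = lambda / L
Kn = 8953.8 / 479
Kn = 18.6927

18.6927


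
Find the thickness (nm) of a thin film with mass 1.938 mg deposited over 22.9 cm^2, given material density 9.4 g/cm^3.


Convert: m = 1.938 mg = 1.9380e-06 kg, A = 22.9 cm^2 = 2.2900e-03 m^2, rho = 9.4 g/cm^3 = 9400 kg/m^3
t = m / (A * rho)
t = 1.9380e-06 / (2.2900e-03 * 9400)
t = 9.0031e-08 m = 90.0 nm

90.0


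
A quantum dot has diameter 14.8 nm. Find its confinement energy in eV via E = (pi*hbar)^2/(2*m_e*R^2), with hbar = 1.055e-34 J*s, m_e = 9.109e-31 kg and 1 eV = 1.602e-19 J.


Radius R = 14.8/2 = 7.4 nm = 7.4e-09 m
E = (pi * 1.055e-34)^2 / (2 * 9.109e-31 * (7.4e-09)^2)
E(J) = 1.10113e-21
E = E(J) / 1.602e-19 = 0.0069 eV

0.0069


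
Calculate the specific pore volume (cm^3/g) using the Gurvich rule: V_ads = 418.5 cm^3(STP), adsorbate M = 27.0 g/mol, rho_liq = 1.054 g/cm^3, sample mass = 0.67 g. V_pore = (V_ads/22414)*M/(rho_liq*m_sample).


Moles adsorbed n = V_ads / 22414 = 418.5 / 22414 = 1.867137e-02 mol
Liquid volume V_liq = n * M / rho_liq = 1.867137e-02 * 27.0 / 1.054 = 0.47830 cm^3
Specific pore volume V_pore = V_liq / m_sample = 0.47830 / 0.67
V_pore = 0.7139 cm^3/g

0.7139


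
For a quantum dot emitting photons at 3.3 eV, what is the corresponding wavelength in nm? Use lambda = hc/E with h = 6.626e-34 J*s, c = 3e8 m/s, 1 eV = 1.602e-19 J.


Convert energy: E = 3.3 eV = 3.3 * 1.602e-19 = 5.2866e-19 J
lambda = h*c / E = 6.626e-34 * 3e8 / 5.2866e-19
lambda = 3.76007e-07 m = 376.0 nm

376.0


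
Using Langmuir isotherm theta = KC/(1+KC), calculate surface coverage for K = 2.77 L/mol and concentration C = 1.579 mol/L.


Langmuir isotherm: theta = K*C / (1 + K*C)
K*C = 2.77 * 1.579 = 4.37383
theta = 4.37383 / (1 + 4.37383) = 4.37383 / 5.37383
theta = 0.8139

0.8139


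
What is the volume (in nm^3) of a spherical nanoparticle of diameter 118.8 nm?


Radius r = 118.8/2 = 59.4 nm
Volume V = (4/3) * pi * r^3
V = (4/3) * pi * (59.4)^3
V = 877905.85 nm^3

877905.85


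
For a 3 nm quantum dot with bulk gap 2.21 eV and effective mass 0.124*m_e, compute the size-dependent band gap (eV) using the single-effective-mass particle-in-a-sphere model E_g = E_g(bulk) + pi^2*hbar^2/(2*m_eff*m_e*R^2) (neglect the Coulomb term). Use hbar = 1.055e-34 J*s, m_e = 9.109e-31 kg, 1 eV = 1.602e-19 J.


Radius R = 3/2 nm = 1.5e-09 m
Confinement energy dE = pi^2 * hbar^2 / (2 * m_eff * m_e * R^2)
dE = pi^2 * (1.055e-34)^2 / (2 * 0.124 * 9.109e-31 * (1.5e-09)^2) J, divided by 1.602e-19 J/eV
dE = 1.3491 eV
Total band gap = E_g(bulk) + dE = 2.21 + 1.3491 = 3.5591 eV

3.5591


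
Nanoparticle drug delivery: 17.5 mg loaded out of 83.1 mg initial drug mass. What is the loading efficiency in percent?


Drug loading efficiency = (drug loaded / drug initial) * 100
DLE = 17.5 / 83.1 * 100
DLE = 0.2106 * 100
DLE = 21.06%

21.06


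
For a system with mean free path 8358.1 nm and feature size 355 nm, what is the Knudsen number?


Knudsen number Kn = lambda / L
Kn = 8358.1 / 355
Kn = 23.5439

23.5439


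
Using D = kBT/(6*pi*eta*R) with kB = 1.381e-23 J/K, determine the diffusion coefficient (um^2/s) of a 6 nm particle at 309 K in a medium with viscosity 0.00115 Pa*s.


Radius R = 6/2 = 3 nm = 3e-09 m
D = kB*T / (6*pi*eta*R)
D = 1.381e-23 * 309 / (6 * pi * 0.00115 * 3e-09)
D = 6.56194e-11 m^2/s = 65.619 um^2/s

65.619


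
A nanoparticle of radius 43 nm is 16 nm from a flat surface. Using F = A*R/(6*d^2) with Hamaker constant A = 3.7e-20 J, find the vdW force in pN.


Convert to SI: R = 43 nm = 4.3e-08 m, d = 16 nm = 1.6e-08 m
F = A * R / (6 * d^2)
F = 3.7e-20 * 4.3e-08 / (6 * (1.6e-08)^2)
F = 1.03581e-12 N = 1.036 pN

1.036


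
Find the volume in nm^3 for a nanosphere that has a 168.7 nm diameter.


Radius r = 168.7/2 = 84.35 nm
Volume V = (4/3) * pi * r^3
V = (4/3) * pi * (84.35)^3
V = 2513876.11 nm^3

2513876.11


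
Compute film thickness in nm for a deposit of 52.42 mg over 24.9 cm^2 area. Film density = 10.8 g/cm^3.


Convert: m = 52.42 mg = 5.2420e-05 kg, A = 24.9 cm^2 = 2.4900e-03 m^2, rho = 10.8 g/cm^3 = 10800 kg/m^3
t = m / (A * rho)
t = 5.2420e-05 / (2.4900e-03 * 10800)
t = 1.9493e-06 m = 1949.3 nm

1949.3


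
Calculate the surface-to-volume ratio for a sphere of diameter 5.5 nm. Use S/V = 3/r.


Radius r = 5.5/2 = 2.75 nm
S/V = 3 / r = 3 / 2.75
S/V = 1.0909 nm^-1

1.0909


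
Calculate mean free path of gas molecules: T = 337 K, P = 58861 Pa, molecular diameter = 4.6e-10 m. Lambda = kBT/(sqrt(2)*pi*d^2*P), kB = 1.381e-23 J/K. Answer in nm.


Mean free path: lambda = kB*T / (sqrt(2) * pi * d^2 * P)
lambda = 1.381e-23 * 337 / (sqrt(2) * pi * (4.6e-10)^2 * 58861)
lambda = 8.41038e-08 m
lambda = 84.1 nm

84.1


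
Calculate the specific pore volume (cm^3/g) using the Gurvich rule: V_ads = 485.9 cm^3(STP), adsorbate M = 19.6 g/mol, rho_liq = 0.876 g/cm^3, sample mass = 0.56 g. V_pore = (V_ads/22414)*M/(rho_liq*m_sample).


Moles adsorbed n = V_ads / 22414 = 485.9 / 22414 = 2.167842e-02 mol
Liquid volume V_liq = n * M / rho_liq = 2.167842e-02 * 19.6 / 0.876 = 0.48504 cm^3
Specific pore volume V_pore = V_liq / m_sample = 0.48504 / 0.56
V_pore = 0.8661 cm^3/g

0.8661


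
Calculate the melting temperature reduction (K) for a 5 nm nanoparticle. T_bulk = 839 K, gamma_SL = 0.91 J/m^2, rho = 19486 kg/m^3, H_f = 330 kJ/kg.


Radius R = 5/2 = 2.5 nm = 2.5e-09 m
Convert H_f = 330 kJ/kg = 330000 J/kg
dT = 2 * gamma_SL * T_bulk / (rho * H_f * R)
dT = 2 * 0.91 * 839 / (19486 * 330000 * 2.5e-09)
dT = 95.0 K

95.0


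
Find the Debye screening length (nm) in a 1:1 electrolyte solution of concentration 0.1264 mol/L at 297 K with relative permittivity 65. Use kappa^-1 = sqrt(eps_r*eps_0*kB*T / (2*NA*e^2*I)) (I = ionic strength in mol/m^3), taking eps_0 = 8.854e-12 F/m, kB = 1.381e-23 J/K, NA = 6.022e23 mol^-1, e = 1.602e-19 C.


Ionic strength I = 0.1264 * 1^2 * 1000 = 126.4 mol/m^3
kappa^-1 = sqrt(65 * 8.854e-12 * 1.381e-23 * 297 / (2 * 6.022e23 * (1.602e-19)^2 * 126.4))
kappa^-1 = 0.777 nm

0.777


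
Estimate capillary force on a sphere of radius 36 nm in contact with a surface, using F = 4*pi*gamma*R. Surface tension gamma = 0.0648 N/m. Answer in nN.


Convert radius: R = 36 nm = 3.6e-08 m
F = 4 * pi * gamma * R
F = 4 * pi * 0.0648 * 3.6e-08
F = 2.93148e-08 N = 29.3148 nN

29.3148


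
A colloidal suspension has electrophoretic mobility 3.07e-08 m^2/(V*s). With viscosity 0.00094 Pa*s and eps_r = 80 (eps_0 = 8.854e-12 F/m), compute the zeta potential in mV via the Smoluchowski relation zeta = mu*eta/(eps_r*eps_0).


Smoluchowski equation: zeta = mu * eta / (eps_r * eps_0)
zeta = 3.07e-08 * 0.00094 / (80 * 8.854e-12)
zeta = 0.040741 V = 40.74 mV

40.74


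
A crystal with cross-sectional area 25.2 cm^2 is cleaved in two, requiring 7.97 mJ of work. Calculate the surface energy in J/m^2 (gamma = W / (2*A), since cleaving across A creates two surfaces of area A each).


Convert: A = 25.2 cm^2 = 0.00252 m^2, W = 7.97 mJ = 0.00797 J
Cleaving exposes two faces of area A, so total new surface = 2*A and gamma = W / (2*A)
gamma = 0.00797 / (2 * 0.00252)
gamma = 1.581 J/m^2

1.581


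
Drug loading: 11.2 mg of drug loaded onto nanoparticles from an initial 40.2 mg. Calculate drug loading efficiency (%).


Drug loading efficiency = (drug loaded / drug initial) * 100
DLE = 11.2 / 40.2 * 100
DLE = 0.2786 * 100
DLE = 27.86%

27.86


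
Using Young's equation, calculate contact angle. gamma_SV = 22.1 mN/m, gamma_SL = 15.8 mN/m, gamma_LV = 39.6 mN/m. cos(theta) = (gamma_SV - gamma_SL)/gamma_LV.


cos(theta) = (gamma_SV - gamma_SL) / gamma_LV
cos(theta) = (22.1 - 15.8) / 39.6
cos(theta) = 0.159091
theta = arccos(0.159091) = 80.85 degrees

80.85


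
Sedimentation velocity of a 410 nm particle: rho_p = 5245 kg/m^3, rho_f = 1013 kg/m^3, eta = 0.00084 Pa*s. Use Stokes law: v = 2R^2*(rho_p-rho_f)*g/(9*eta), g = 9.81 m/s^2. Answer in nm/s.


Radius R = 410/2 nm = 2.05e-07 m
Density difference = 5245 - 1013 = 4232 kg/m^3
v = 2 * R^2 * (rho_p - rho_f) * g / (9 * eta)
v = 2 * (2.05e-07)^2 * 4232 * 9.81 / (9 * 0.00084)
v = 4.61563e-07 m/s = 461.5626 nm/s

461.5626


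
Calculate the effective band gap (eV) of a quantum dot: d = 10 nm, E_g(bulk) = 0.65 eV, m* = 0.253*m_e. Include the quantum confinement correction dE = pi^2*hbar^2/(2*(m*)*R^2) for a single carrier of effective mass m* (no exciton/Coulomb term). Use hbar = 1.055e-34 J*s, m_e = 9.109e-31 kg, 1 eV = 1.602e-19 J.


Radius R = 10/2 nm = 5e-09 m
Confinement energy dE = pi^2 * hbar^2 / (2 * m_eff * m_e * R^2)
dE = pi^2 * (1.055e-34)^2 / (2 * 0.253 * 9.109e-31 * (5e-09)^2) J, divided by 1.602e-19 J/eV
dE = 0.0595 eV
Total band gap = E_g(bulk) + dE = 0.65 + 0.0595 = 0.7095 eV

0.7095


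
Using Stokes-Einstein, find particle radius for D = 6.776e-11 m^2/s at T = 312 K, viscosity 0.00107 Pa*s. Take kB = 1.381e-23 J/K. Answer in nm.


Stokes-Einstein: R = kB*T / (6*pi*eta*D)
R = 1.381e-23 * 312 / (6 * pi * 0.00107 * 6.776e-11)
R = 3.15275e-09 m = 3.15 nm

3.15


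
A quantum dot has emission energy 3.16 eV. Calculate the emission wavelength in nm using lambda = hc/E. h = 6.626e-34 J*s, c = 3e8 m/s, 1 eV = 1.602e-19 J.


Convert energy: E = 3.16 eV = 3.16 * 1.602e-19 = 5.06232e-19 J
lambda = h*c / E = 6.626e-34 * 3e8 / 5.06232e-19
lambda = 3.92666e-07 m = 392.7 nm

392.7


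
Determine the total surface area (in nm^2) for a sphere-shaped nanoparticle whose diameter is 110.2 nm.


Radius r = 110.2/2 = 55.1 nm
Surface area SA = 4 * pi * r^2
SA = 4 * pi * (55.1)^2
SA = 38151.63 nm^2

38151.63


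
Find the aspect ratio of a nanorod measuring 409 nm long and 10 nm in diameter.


Aspect ratio AR = length / diameter
AR = 409 / 10
AR = 40.9

40.9


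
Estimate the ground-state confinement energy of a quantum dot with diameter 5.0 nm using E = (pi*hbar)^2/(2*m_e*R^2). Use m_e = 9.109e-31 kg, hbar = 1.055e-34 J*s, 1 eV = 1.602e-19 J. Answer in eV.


Radius R = 5.0/2 = 2.5 nm = 2.5e-09 m
E = (pi * 1.055e-34)^2 / (2 * 9.109e-31 * (2.5e-09)^2)
E(J) = 9.6477e-21
E = E(J) / 1.602e-19 = 0.0602 eV

0.0602


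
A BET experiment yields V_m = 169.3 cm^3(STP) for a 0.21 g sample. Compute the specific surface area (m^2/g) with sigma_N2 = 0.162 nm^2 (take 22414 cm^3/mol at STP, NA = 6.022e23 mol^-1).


Number of moles in monolayer = V_m / 22414 = 169.3 / 22414 = 0.00755331
Number of molecules = moles * NA = 0.00755331 * 6.022e23
SA = molecules * sigma / mass
SA = (169.3 / 22414) * 6.022e23 * 0.162e-18 / 0.21
SA = 3508.9 m^2/g

3508.9


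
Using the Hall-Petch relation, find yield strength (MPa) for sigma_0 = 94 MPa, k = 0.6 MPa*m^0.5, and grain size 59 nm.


d = 59 nm = 5.9e-08 m
sqrt(d) = 0.0002428992
Hall-Petch contribution = k / sqrt(d) = 0.6 / 0.0002428992 = 2470.2 MPa
sigma = sigma_0 + k/sqrt(d) = 94 + 2470.2 = 2564.2 MPa

2564.2


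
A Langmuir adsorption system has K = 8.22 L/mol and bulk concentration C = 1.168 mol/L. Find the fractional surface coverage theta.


Langmuir isotherm: theta = K*C / (1 + K*C)
K*C = 8.22 * 1.168 = 9.60096
theta = 9.60096 / (1 + 9.60096) = 9.60096 / 10.60096
theta = 0.9057

0.9057


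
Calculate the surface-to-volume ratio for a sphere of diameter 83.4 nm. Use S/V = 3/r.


Radius r = 83.4/2 = 41.7 nm
S/V = 3 / r = 3 / 41.7
S/V = 0.0719 nm^-1

0.0719


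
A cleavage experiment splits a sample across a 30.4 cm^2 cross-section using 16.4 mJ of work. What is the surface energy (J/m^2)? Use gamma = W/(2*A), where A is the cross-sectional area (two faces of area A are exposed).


Convert: A = 30.4 cm^2 = 0.00304 m^2, W = 16.4 mJ = 0.0164 J
Cleaving exposes two faces of area A, so total new surface = 2*A and gamma = W / (2*A)
gamma = 0.0164 / (2 * 0.00304)
gamma = 2.697 J/m^2

2.697


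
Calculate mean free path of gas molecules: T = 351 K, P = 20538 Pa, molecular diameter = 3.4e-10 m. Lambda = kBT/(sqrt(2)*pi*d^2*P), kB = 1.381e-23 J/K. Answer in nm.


Mean free path: lambda = kB*T / (sqrt(2) * pi * d^2 * P)
lambda = 1.381e-23 * 351 / (sqrt(2) * pi * (3.4e-10)^2 * 20538)
lambda = 4.59536e-07 m
lambda = 459.54 nm

459.54


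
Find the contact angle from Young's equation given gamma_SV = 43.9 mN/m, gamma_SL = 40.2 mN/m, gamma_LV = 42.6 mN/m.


cos(theta) = (gamma_SV - gamma_SL) / gamma_LV
cos(theta) = (43.9 - 40.2) / 42.6
cos(theta) = 0.086854
theta = arccos(0.086854) = 85.02 degrees

85.02


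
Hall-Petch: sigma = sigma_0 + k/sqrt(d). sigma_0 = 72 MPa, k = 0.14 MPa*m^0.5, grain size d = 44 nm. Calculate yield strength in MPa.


d = 44 nm = 4.4e-08 m
sqrt(d) = 0.0002097618
Hall-Petch contribution = k / sqrt(d) = 0.14 / 0.0002097618 = 667.4 MPa
sigma = sigma_0 + k/sqrt(d) = 72 + 667.4 = 739.4 MPa

739.4


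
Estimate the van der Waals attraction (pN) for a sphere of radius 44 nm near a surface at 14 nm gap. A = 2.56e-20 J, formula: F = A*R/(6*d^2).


Convert to SI: R = 44 nm = 4.4e-08 m, d = 14 nm = 1.4e-08 m
F = A * R / (6 * d^2)
F = 2.56e-20 * 4.4e-08 / (6 * (1.4e-08)^2)
F = 9.57823e-13 N = 0.958 pN

0.958


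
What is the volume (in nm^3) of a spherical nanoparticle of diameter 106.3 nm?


Radius r = 106.3/2 = 53.15 nm
Volume V = (4/3) * pi * r^3
V = (4/3) * pi * (53.15)^3
V = 628924.36 nm^3

628924.36


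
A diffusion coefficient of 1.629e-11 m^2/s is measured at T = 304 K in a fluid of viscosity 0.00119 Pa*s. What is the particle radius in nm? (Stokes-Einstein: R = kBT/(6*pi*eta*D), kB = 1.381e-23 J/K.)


Stokes-Einstein: R = kB*T / (6*pi*eta*D)
R = 1.381e-23 * 304 / (6 * pi * 0.00119 * 1.629e-11)
R = 1.14894e-08 m = 11.49 nm

11.49


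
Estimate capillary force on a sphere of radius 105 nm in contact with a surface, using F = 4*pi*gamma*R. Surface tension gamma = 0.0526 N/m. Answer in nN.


Convert radius: R = 105 nm = 1.05e-07 m
F = 4 * pi * gamma * R
F = 4 * pi * 0.0526 * 1.05e-07
F = 6.94041e-08 N = 69.4041 nN

69.4041


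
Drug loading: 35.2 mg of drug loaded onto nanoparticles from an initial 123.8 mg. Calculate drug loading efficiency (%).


Drug loading efficiency = (drug loaded / drug initial) * 100
DLE = 35.2 / 123.8 * 100
DLE = 0.2843 * 100
DLE = 28.43%

28.43


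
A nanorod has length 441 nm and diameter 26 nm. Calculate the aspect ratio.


Aspect ratio AR = length / diameter
AR = 441 / 26
AR = 16.96

16.96


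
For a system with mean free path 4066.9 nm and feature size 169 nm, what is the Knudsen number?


Knudsen number Kn = lambda / L
Kn = 4066.9 / 169
Kn = 24.0645

24.0645


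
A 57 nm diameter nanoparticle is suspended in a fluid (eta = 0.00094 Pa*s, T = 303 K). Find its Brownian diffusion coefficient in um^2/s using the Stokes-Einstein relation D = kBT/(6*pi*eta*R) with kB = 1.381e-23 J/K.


Radius R = 57/2 = 28.5 nm = 2.85e-08 m
D = kB*T / (6*pi*eta*R)
D = 1.381e-23 * 303 / (6 * pi * 0.00094 * 2.85e-08)
D = 8.28633e-12 m^2/s = 8.286 um^2/s

8.286


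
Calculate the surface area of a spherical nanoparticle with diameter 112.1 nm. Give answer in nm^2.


Radius r = 112.1/2 = 56.05 nm
Surface area SA = 4 * pi * r^2
SA = 4 * pi * (56.05)^2
SA = 39478.54 nm^2

39478.54


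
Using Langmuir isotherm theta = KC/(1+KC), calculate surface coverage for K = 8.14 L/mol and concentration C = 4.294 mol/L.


Langmuir isotherm: theta = K*C / (1 + K*C)
K*C = 8.14 * 4.294 = 34.95316
theta = 34.95316 / (1 + 34.95316) = 34.95316 / 35.95316
theta = 0.9722

0.9722


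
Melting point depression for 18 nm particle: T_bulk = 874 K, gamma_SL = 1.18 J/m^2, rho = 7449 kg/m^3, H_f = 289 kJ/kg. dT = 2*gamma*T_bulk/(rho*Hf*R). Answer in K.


Radius R = 18/2 = 9 nm = 9e-09 m
Convert H_f = 289 kJ/kg = 289000 J/kg
dT = 2 * gamma_SL * T_bulk / (rho * H_f * R)
dT = 2 * 1.18 * 874 / (7449 * 289000 * 9e-09)
dT = 106.5 K

106.5


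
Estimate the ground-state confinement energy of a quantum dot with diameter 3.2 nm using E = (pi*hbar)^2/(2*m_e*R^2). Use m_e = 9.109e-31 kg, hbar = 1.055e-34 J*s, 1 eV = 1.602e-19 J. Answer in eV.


Radius R = 3.2/2 = 1.6 nm = 1.6e-09 m
E = (pi * 1.055e-34)^2 / (2 * 9.109e-31 * (1.6e-09)^2)
E(J) = 2.3554e-20
E = E(J) / 1.602e-19 = 0.147 eV

0.147


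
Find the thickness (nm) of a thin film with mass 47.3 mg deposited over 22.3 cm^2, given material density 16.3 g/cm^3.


Convert: m = 47.3 mg = 4.7300e-05 kg, A = 22.3 cm^2 = 2.2300e-03 m^2, rho = 16.3 g/cm^3 = 16300 kg/m^3
t = m / (A * rho)
t = 4.7300e-05 / (2.2300e-03 * 16300)
t = 1.3013e-06 m = 1301.3 nm

1301.3


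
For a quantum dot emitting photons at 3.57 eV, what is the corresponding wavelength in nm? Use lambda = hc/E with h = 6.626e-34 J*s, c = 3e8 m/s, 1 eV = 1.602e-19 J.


Convert energy: E = 3.57 eV = 3.57 * 1.602e-19 = 5.71914e-19 J
lambda = h*c / E = 6.626e-34 * 3e8 / 5.71914e-19
lambda = 3.4757e-07 m = 347.6 nm

347.6


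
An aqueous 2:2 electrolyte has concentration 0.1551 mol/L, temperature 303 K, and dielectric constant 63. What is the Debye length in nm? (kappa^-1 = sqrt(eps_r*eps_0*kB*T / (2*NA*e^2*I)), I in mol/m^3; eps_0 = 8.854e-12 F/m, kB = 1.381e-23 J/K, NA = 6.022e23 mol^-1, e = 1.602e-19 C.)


Ionic strength I = 0.1551 * 2^2 * 1000 = 620.4 mol/m^3
kappa^-1 = sqrt(63 * 8.854e-12 * 1.381e-23 * 303 / (2 * 6.022e23 * (1.602e-19)^2 * 620.4))
kappa^-1 = 0.349 nm

0.349


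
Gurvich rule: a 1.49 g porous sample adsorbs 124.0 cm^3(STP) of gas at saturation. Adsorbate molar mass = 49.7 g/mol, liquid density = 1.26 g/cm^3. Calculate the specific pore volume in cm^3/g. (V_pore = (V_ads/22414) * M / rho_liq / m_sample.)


Moles adsorbed n = V_ads / 22414 = 124.0 / 22414 = 5.532257e-03 mol
Liquid volume V_liq = n * M / rho_liq = 5.532257e-03 * 49.7 / 1.26 = 0.21822 cm^3
Specific pore volume V_pore = V_liq / m_sample = 0.21822 / 1.49
V_pore = 0.1465 cm^3/g

0.1465


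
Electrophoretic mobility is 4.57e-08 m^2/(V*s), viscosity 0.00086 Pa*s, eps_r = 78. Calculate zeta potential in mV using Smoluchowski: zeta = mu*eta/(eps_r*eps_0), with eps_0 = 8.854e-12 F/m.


Smoluchowski equation: zeta = mu * eta / (eps_r * eps_0)
zeta = 4.57e-08 * 0.00086 / (78 * 8.854e-12)
zeta = 0.056909 V = 56.91 mV

56.91


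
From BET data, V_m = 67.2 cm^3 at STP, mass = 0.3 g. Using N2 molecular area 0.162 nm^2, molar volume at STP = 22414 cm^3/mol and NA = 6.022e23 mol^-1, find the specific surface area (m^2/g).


Number of moles in monolayer = V_m / 22414 = 67.2 / 22414 = 0.00299813
Number of molecules = moles * NA = 0.00299813 * 6.022e23
SA = molecules * sigma / mass
SA = (67.2 / 22414) * 6.022e23 * 0.162e-18 / 0.3
SA = 975.0 m^2/g

975.0


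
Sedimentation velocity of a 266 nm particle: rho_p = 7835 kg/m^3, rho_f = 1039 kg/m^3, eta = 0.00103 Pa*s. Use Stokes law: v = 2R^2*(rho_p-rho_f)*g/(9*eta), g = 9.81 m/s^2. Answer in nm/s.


Radius R = 266/2 nm = 1.33e-07 m
Density difference = 7835 - 1039 = 6796 kg/m^3
v = 2 * R^2 * (rho_p - rho_f) * g / (9 * eta)
v = 2 * (1.33e-07)^2 * 6796 * 9.81 / (9 * 0.00103)
v = 2.54434e-07 m/s = 254.4345 nm/s

254.4345


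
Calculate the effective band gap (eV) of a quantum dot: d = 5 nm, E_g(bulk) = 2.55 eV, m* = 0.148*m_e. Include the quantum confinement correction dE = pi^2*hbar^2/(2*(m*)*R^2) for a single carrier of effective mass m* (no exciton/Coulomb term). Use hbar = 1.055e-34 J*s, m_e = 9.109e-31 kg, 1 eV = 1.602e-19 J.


Radius R = 5/2 nm = 2.5e-09 m
Confinement energy dE = pi^2 * hbar^2 / (2 * m_eff * m_e * R^2)
dE = pi^2 * (1.055e-34)^2 / (2 * 0.148 * 9.109e-31 * (2.5e-09)^2) J, divided by 1.602e-19 J/eV
dE = 0.4069 eV
Total band gap = E_g(bulk) + dE = 2.55 + 0.4069 = 2.9569 eV

2.9569


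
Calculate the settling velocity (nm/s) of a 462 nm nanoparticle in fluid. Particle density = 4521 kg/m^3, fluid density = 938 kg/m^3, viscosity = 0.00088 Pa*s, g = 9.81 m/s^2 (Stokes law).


Radius R = 462/2 nm = 2.31e-07 m
Density difference = 4521 - 938 = 3583 kg/m^3
v = 2 * R^2 * (rho_p - rho_f) * g / (9 * eta)
v = 2 * (2.31e-07)^2 * 3583 * 9.81 / (9 * 0.00088)
v = 4.73636e-07 m/s = 473.6359 nm/s

473.6359


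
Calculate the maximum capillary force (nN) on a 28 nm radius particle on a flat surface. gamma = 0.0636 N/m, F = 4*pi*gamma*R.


Convert radius: R = 28 nm = 2.8e-08 m
F = 4 * pi * gamma * R
F = 4 * pi * 0.0636 * 2.8e-08
F = 2.23782e-08 N = 22.3782 nN

22.3782


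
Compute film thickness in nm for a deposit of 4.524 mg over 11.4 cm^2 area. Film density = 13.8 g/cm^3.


Convert: m = 4.524 mg = 4.5240e-06 kg, A = 11.4 cm^2 = 1.1400e-03 m^2, rho = 13.8 g/cm^3 = 13800 kg/m^3
t = m / (A * rho)
t = 4.5240e-06 / (1.1400e-03 * 13800)
t = 2.8757e-07 m = 287.6 nm

287.6


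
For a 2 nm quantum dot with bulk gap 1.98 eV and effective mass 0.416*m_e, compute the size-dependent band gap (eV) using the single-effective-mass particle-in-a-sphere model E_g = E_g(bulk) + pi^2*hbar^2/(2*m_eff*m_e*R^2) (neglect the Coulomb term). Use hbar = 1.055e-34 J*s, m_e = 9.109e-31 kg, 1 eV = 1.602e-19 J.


Radius R = 2/2 nm = 1e-09 m
Confinement energy dE = pi^2 * hbar^2 / (2 * m_eff * m_e * R^2)
dE = pi^2 * (1.055e-34)^2 / (2 * 0.416 * 9.109e-31 * (1e-09)^2) J, divided by 1.602e-19 J/eV
dE = 0.9048 eV
Total band gap = E_g(bulk) + dE = 1.98 + 0.9048 = 2.8848 eV

2.8848


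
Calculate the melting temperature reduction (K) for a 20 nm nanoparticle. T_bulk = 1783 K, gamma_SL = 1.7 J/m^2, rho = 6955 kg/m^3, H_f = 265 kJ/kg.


Radius R = 20/2 = 10 nm = 1e-08 m
Convert H_f = 265 kJ/kg = 265000 J/kg
dT = 2 * gamma_SL * T_bulk / (rho * H_f * R)
dT = 2 * 1.7 * 1783 / (6955 * 265000 * 1e-08)
dT = 328.9 K

328.9


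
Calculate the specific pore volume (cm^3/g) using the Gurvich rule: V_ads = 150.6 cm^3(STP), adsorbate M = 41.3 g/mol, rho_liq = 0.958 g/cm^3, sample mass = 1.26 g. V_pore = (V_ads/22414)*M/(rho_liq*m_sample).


Moles adsorbed n = V_ads / 22414 = 150.6 / 22414 = 6.719015e-03 mol
Liquid volume V_liq = n * M / rho_liq = 6.719015e-03 * 41.3 / 0.958 = 0.28966 cm^3
Specific pore volume V_pore = V_liq / m_sample = 0.28966 / 1.26
V_pore = 0.2299 cm^3/g

0.2299


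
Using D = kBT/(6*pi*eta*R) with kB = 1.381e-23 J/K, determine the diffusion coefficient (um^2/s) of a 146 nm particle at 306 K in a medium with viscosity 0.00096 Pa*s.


Radius R = 146/2 = 73 nm = 7.3e-08 m
D = kB*T / (6*pi*eta*R)
D = 1.381e-23 * 306 / (6 * pi * 0.00096 * 7.3e-08)
D = 3.19904e-12 m^2/s = 3.199 um^2/s

3.199


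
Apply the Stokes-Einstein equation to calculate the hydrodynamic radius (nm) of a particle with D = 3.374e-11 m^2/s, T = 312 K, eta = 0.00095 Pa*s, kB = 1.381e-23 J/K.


Stokes-Einstein: R = kB*T / (6*pi*eta*D)
R = 1.381e-23 * 312 / (6 * pi * 0.00095 * 3.374e-11)
R = 7.13146e-09 m = 7.13 nm

7.13


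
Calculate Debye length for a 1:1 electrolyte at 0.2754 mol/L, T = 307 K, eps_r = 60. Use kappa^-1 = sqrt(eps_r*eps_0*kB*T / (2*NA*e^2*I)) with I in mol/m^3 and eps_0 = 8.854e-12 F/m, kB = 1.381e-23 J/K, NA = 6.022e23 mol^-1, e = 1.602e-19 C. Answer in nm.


Ionic strength I = 0.2754 * 1^2 * 1000 = 275.4 mol/m^3
kappa^-1 = sqrt(60 * 8.854e-12 * 1.381e-23 * 307 / (2 * 6.022e23 * (1.602e-19)^2 * 275.4))
kappa^-1 = 0.514 nm

0.514


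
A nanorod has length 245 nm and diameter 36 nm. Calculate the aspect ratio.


Aspect ratio AR = length / diameter
AR = 245 / 36
AR = 6.81

6.81


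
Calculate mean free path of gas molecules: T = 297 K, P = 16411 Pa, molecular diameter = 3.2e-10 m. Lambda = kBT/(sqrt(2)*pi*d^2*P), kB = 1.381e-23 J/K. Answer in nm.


Mean free path: lambda = kB*T / (sqrt(2) * pi * d^2 * P)
lambda = 1.381e-23 * 297 / (sqrt(2) * pi * (3.2e-10)^2 * 16411)
lambda = 5.49351e-07 m
lambda = 549.35 nm

549.35


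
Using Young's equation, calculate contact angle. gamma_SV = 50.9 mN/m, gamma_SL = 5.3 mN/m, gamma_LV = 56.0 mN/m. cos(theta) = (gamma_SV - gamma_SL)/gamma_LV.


cos(theta) = (gamma_SV - gamma_SL) / gamma_LV
cos(theta) = (50.9 - 5.3) / 56.0
cos(theta) = 0.814286
theta = arccos(0.814286) = 35.48 degrees

35.48


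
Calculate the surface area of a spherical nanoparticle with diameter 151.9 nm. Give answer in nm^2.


Radius r = 151.9/2 = 75.95 nm
Surface area SA = 4 * pi * r^2
SA = 4 * pi * (75.95)^2
SA = 72487.88 nm^2

72487.88


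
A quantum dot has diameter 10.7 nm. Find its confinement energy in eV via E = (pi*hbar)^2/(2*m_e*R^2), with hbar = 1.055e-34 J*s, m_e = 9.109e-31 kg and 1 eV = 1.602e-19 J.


Radius R = 10.7/2 = 5.35 nm = 5.35e-09 m
E = (pi * 1.055e-34)^2 / (2 * 9.109e-31 * (5.35e-09)^2)
E(J) = 2.10667e-21
E = E(J) / 1.602e-19 = 0.0132 eV

0.0132


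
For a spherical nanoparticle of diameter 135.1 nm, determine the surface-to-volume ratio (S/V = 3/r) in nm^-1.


Radius r = 135.1/2 = 67.55 nm
S/V = 3 / r = 3 / 67.55
S/V = 0.0444 nm^-1

0.0444


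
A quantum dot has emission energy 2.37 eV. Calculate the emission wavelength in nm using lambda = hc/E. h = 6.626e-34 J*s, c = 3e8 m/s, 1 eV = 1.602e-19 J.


Convert energy: E = 2.37 eV = 2.37 * 1.602e-19 = 3.79674e-19 J
lambda = h*c / E = 6.626e-34 * 3e8 / 3.79674e-19
lambda = 5.23554e-07 m = 523.6 nm

523.6


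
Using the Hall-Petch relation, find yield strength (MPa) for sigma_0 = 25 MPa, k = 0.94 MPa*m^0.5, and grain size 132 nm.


d = 132 nm = 1.32e-07 m
sqrt(d) = 0.000363318
Hall-Petch contribution = k / sqrt(d) = 0.94 / 0.000363318 = 2587.3 MPa
sigma = sigma_0 + k/sqrt(d) = 25 + 2587.3 = 2612.3 MPa

2612.3


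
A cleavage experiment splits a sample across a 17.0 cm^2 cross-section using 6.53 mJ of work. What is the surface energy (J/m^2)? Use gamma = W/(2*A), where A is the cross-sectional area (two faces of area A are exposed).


Convert: A = 17.0 cm^2 = 0.0017 m^2, W = 6.53 mJ = 0.00653 J
Cleaving exposes two faces of area A, so total new surface = 2*A and gamma = W / (2*A)
gamma = 0.00653 / (2 * 0.0017)
gamma = 1.921 J/m^2

1.921


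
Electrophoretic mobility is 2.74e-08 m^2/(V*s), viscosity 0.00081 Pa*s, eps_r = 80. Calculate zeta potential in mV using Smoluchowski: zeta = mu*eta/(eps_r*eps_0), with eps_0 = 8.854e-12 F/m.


Smoluchowski equation: zeta = mu * eta / (eps_r * eps_0)
zeta = 2.74e-08 * 0.00081 / (80 * 8.854e-12)
zeta = 0.031333 V = 31.33 mV

31.33


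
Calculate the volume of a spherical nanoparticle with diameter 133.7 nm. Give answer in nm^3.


Radius r = 133.7/2 = 66.85 nm
Volume V = (4/3) * pi * r^3
V = (4/3) * pi * (66.85)^3
V = 1251390.47 nm^3

1251390.47


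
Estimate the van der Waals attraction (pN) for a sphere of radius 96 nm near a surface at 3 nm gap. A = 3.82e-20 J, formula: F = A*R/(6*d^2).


Convert to SI: R = 96 nm = 9.6e-08 m, d = 3 nm = 3e-09 m
F = A * R / (6 * d^2)
F = 3.82e-20 * 9.6e-08 / (6 * (3e-09)^2)
F = 6.79111e-11 N = 67.911 pN

67.911


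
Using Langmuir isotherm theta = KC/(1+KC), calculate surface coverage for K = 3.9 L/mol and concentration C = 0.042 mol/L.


Langmuir isotherm: theta = K*C / (1 + K*C)
K*C = 3.9 * 0.042 = 0.1638
theta = 0.1638 / (1 + 0.1638) = 0.1638 / 1.1638
theta = 0.1407

0.1407


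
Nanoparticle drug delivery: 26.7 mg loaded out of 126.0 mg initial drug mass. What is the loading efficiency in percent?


Drug loading efficiency = (drug loaded / drug initial) * 100
DLE = 26.7 / 126.0 * 100
DLE = 0.2119 * 100
DLE = 21.19%

21.19


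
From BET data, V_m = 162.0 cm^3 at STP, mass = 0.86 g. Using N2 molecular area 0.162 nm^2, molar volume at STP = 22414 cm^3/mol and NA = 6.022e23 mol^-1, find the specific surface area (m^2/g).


Number of moles in monolayer = V_m / 22414 = 162.0 / 22414 = 0.00722763
Number of molecules = moles * NA = 0.00722763 * 6.022e23
SA = molecules * sigma / mass
SA = (162.0 / 22414) * 6.022e23 * 0.162e-18 / 0.86
SA = 819.9 m^2/g

819.9


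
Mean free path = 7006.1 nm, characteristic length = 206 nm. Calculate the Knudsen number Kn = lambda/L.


Knudsen number Kn = lambda / L
Kn = 7006.1 / 206
Kn = 34.0102

34.0102


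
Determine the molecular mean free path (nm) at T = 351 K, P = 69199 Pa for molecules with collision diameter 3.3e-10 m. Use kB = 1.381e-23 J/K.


Mean free path: lambda = kB*T / (sqrt(2) * pi * d^2 * P)
lambda = 1.381e-23 * 351 / (sqrt(2) * pi * (3.3e-10)^2 * 69199)
lambda = 1.4478e-07 m
lambda = 144.78 nm

144.78


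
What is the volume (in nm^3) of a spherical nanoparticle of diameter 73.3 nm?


Radius r = 73.3/2 = 36.65 nm
Volume V = (4/3) * pi * r^3
V = (4/3) * pi * (36.65)^3
V = 206210.39 nm^3

206210.39


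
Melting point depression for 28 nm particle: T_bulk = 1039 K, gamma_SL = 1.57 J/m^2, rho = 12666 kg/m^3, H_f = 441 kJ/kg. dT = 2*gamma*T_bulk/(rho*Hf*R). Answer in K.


Radius R = 28/2 = 14 nm = 1.4e-08 m
Convert H_f = 441 kJ/kg = 441000 J/kg
dT = 2 * gamma_SL * T_bulk / (rho * H_f * R)
dT = 2 * 1.57 * 1039 / (12666 * 441000 * 1.4e-08)
dT = 41.7 K

41.7


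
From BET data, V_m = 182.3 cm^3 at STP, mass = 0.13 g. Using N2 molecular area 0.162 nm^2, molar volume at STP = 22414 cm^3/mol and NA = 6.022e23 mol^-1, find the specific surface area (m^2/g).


Number of moles in monolayer = V_m / 22414 = 182.3 / 22414 = 0.00813331
Number of molecules = moles * NA = 0.00813331 * 6.022e23
SA = molecules * sigma / mass
SA = (182.3 / 22414) * 6.022e23 * 0.162e-18 / 0.13
SA = 6103.5 m^2/g

6103.5


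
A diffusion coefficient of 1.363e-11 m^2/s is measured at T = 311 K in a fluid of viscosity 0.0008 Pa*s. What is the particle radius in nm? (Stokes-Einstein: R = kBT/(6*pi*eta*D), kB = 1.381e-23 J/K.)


Stokes-Einstein: R = kB*T / (6*pi*eta*D)
R = 1.381e-23 * 311 / (6 * pi * 0.0008 * 1.363e-11)
R = 2.08962e-08 m = 20.9 nm

20.9


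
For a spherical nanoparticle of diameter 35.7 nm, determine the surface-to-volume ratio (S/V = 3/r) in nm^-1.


Radius r = 35.7/2 = 17.85 nm
S/V = 3 / r = 3 / 17.85
S/V = 0.1681 nm^-1

0.1681


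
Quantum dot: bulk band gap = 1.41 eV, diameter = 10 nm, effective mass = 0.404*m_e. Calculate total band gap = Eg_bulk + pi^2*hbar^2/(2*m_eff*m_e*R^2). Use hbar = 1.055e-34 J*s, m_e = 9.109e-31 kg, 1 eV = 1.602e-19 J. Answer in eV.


Radius R = 10/2 nm = 5e-09 m
Confinement energy dE = pi^2 * hbar^2 / (2 * m_eff * m_e * R^2)
dE = pi^2 * (1.055e-34)^2 / (2 * 0.404 * 9.109e-31 * (5e-09)^2) J, divided by 1.602e-19 J/eV
dE = 0.0373 eV
Total band gap = E_g(bulk) + dE = 1.41 + 0.0373 = 1.4473 eV

1.4473


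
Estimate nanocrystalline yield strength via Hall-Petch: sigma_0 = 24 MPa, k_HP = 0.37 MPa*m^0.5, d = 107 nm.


d = 107 nm = 1.07e-07 m
sqrt(d) = 0.0003271085
Hall-Petch contribution = k / sqrt(d) = 0.37 / 0.0003271085 = 1131.1 MPa
sigma = sigma_0 + k/sqrt(d) = 24 + 1131.1 = 1155.1 MPa

1155.1


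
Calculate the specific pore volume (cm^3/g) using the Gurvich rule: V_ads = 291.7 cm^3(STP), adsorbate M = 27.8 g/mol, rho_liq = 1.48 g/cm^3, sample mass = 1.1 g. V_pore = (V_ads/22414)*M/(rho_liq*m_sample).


Moles adsorbed n = V_ads / 22414 = 291.7 / 22414 = 1.301419e-02 mol
Liquid volume V_liq = n * M / rho_liq = 1.301419e-02 * 27.8 / 1.48 = 0.24446 cm^3
Specific pore volume V_pore = V_liq / m_sample = 0.24446 / 1.1
V_pore = 0.2222 cm^3/g

0.2222


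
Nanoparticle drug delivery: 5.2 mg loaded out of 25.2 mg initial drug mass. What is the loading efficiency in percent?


Drug loading efficiency = (drug loaded / drug initial) * 100
DLE = 5.2 / 25.2 * 100
DLE = 0.2063 * 100
DLE = 20.63%

20.63


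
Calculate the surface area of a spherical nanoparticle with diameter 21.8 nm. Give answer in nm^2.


Radius r = 21.8/2 = 10.9 nm
Surface area SA = 4 * pi * r^2
SA = 4 * pi * (10.9)^2
SA = 1493.01 nm^2

1493.01


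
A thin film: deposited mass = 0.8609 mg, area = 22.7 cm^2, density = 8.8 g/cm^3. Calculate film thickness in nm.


Convert: m = 0.8609 mg = 8.6090e-07 kg, A = 22.7 cm^2 = 2.2700e-03 m^2, rho = 8.8 g/cm^3 = 8800 kg/m^3
t = m / (A * rho)
t = 8.6090e-07 / (2.2700e-03 * 8800)
t = 4.3097e-08 m = 43.1 nm

43.1


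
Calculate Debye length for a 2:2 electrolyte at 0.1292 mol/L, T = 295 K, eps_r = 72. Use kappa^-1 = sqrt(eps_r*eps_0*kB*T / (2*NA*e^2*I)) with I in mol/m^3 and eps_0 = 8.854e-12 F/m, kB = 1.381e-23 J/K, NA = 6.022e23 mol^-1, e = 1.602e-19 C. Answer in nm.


Ionic strength I = 0.1292 * 2^2 * 1000 = 516.8 mol/m^3
kappa^-1 = sqrt(72 * 8.854e-12 * 1.381e-23 * 295 / (2 * 6.022e23 * (1.602e-19)^2 * 516.8))
kappa^-1 = 0.403 nm

0.403


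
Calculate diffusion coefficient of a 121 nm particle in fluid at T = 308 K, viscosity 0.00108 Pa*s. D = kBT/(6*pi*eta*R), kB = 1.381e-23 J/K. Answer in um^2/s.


Radius R = 121/2 = 60.5 nm = 6.05e-08 m
D = kB*T / (6*pi*eta*R)
D = 1.381e-23 * 308 / (6 * pi * 0.00108 * 6.05e-08)
D = 3.45354e-12 m^2/s = 3.454 um^2/s

3.454


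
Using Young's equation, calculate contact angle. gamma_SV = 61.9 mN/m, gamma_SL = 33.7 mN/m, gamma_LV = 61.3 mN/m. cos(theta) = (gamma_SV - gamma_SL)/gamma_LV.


cos(theta) = (gamma_SV - gamma_SL) / gamma_LV
cos(theta) = (61.9 - 33.7) / 61.3
cos(theta) = 0.460033
theta = arccos(0.460033) = 62.61 degrees

62.61


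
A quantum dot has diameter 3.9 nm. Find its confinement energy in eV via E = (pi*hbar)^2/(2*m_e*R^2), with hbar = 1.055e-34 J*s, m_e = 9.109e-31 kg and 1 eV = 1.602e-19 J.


Radius R = 3.9/2 = 1.95 nm = 1.95e-09 m
E = (pi * 1.055e-34)^2 / (2 * 9.109e-31 * (1.95e-09)^2)
E(J) = 1.58575e-20
E = E(J) / 1.602e-19 = 0.099 eV

0.099


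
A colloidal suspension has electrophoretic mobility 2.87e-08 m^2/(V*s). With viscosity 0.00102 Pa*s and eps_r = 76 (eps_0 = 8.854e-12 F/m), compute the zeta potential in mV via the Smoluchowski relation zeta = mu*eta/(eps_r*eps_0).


Smoluchowski equation: zeta = mu * eta / (eps_r * eps_0)
zeta = 2.87e-08 * 0.00102 / (76 * 8.854e-12)
zeta = 0.043504 V = 43.5 mV

43.5
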